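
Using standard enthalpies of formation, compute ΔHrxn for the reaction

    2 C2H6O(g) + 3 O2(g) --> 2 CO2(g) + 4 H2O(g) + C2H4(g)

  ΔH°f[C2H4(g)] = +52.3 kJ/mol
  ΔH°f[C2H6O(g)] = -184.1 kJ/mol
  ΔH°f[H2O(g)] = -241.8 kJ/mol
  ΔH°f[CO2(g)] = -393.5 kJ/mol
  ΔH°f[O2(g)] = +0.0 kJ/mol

ΔH°rxn = Σ nΔHf°(products) − Σ nΔHf°(reactants).
Products: 2·(-393.5) + 4·(-241.8) + 1·(+52.3) = -1701.9
Reactants: 2·(-184.1) + 3·(+0.0) = -368.2
ΔHrxn = (-1701.9) − (-368.2) = -1333.7 kJ/mol

ΔHrxn = -1333.7 kJ/mol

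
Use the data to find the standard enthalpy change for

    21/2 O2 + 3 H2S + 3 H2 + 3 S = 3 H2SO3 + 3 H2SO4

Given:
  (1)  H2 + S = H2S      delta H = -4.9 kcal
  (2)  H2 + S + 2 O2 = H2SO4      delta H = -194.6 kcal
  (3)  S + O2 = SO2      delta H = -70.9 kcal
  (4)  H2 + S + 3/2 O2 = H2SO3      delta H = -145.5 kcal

(1) reversed and × 3: (-3)·(-4.9) = +14.7 kcal
(2) × 3: (3)·(-194.6) = -583.8 kcal
(3): not needed.
(4) × 3: (3)·(-145.5) = -436.5 kcal
Combining the equations, delta H = (-3)·(-4.9) + (3)·(-194.6) + (3)·(-145.5) = -1005.6 kcal

delta H = -1005.6 kcal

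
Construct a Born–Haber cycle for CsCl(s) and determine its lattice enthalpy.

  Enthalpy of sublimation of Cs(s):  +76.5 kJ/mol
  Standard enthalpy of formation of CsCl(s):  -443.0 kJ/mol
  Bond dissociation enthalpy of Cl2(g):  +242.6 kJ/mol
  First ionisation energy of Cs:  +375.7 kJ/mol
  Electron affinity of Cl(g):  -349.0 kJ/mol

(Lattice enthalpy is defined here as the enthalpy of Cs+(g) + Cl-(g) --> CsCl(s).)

ΔHf° = 1·ΔHsub + 1·(ΣIE) + 1/2·D(Cl2) + 1·EA + U
-443.0 = 1·(+76.5) + 1·(+375.7) + 1/2·(+242.6) + 1·(-349.0) + U
U = -443.0 − (+224.5) = -667.5 kJ/mol

U = -667.5 kJ/mol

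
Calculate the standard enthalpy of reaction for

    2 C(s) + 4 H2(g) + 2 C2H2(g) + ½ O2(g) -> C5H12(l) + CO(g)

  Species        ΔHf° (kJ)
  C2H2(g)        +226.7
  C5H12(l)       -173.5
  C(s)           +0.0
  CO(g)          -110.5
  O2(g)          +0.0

Products: 1·(-173.5) + 1·(-110.5) = -284.0
Reactants: 2·(+0.0) + 4·(+0.0) + 2·(+226.7) + 1/2·(+0.0) = +453.4
ΔH_rxn = (-284.0) − (+453.4) = -737.4 kJ

ΔH_rxn = -737.4 kJ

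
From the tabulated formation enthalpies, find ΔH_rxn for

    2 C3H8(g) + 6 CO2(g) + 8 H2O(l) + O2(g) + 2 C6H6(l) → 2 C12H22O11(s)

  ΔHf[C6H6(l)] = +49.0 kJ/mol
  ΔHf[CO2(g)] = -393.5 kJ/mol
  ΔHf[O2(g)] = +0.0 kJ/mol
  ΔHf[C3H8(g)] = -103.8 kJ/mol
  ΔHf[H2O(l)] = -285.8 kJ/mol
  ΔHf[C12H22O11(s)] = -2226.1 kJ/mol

Products: 2·(-2226.1) = -4452.2
Reactants: 2·(-103.8) + 6·(-393.5) + 8·(-285.8) + 1·(+0.0) + 2·(+49.0) = -4757.0
ΔH_rxn = (-4452.2) − (-4757.0) = 304.8 kJ/mol

ΔH_rxn = 304.8 kJ/mol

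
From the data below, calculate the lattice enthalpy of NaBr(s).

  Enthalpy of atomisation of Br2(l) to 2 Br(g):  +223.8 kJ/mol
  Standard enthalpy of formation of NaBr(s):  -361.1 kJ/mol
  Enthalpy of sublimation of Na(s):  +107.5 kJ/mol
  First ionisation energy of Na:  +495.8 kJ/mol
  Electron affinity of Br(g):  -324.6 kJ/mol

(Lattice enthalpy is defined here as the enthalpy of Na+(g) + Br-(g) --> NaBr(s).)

U = -751.7 kJ/mol

ΔHf° = 1·ΔHsub + 1·(ΣIE) + 1/2·D(Br2) + 1·EA + U
-361.1 = 1·(+107.5) + 1·(+495.8) + 1/2·(+223.8) + 1·(-324.6) + U
U = -361.1 − (+390.6) = -751.7 kJ/mol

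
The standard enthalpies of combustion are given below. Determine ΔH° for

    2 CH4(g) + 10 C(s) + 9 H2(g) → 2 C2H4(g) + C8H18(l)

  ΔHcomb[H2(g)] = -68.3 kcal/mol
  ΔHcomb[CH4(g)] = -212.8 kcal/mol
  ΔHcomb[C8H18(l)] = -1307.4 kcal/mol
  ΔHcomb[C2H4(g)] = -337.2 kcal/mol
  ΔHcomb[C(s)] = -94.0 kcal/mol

With combustion enthalpies, reactants minus products:
= [2·(-212.8) + 10·(-94.0) + 9·(-68.3)] − [2·(-337.2) + 1·(-1307.4)]
= 1.5 kcal/mol

ΔH° = 1.5 kcal/mol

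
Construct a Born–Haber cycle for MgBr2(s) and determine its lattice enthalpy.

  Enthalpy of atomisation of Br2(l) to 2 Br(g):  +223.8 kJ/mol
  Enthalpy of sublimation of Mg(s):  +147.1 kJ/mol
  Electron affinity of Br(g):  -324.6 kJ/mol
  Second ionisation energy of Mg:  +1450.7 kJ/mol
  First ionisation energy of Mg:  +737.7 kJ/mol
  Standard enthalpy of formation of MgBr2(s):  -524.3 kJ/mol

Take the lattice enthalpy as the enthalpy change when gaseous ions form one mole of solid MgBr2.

ΔHf° = 1·ΔHsub + 1·(ΣIE) + 1·D(Br2) + 2·EA + U
-524.3 = 1·(+147.1) + 1·(+2188.4) + 1·(+223.8) + 2·(-324.6) + U
U = -524.3 − (+1910.1) = -2434.4 kJ/mol

U = -2434.4 kJ/mol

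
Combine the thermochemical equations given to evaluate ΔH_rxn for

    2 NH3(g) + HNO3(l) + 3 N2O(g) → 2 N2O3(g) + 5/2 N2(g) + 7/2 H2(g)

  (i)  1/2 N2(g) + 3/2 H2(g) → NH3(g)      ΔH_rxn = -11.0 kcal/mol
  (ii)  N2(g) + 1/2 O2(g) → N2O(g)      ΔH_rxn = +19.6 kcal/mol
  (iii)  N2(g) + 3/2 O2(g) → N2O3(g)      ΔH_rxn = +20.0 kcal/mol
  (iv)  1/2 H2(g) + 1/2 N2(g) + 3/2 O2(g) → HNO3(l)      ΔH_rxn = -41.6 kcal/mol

(i) reversed and × 2 (NH3(g) must end up as a reactant; scale by 2 for the 2 NH3(g)): (-2)·(-11.0) = +22.0 kcal/mol
(ii) reversed and × 3 (N2O(g) must end up as a reactant; ×3 to match 3 N2O(g) in the target): (-3)·(+19.6) = -58.8 kcal/mol
(iii) × 2 (scale by 2 for the 2 N2O3(g)): (2)·(+20.0) = +40.0 kcal/mol
(iv) reversed (HNO3(l) must end up as a reactant): +41.6 kcal/mol
By Hess's law, ΔH_rxn = (-2)·(-11.0) + (-3)·(+19.6) + (2)·(+20.0) + (-1)·(-41.6) = 44.8 kcal/mol

ΔH_rxn = 44.8 kcal/mol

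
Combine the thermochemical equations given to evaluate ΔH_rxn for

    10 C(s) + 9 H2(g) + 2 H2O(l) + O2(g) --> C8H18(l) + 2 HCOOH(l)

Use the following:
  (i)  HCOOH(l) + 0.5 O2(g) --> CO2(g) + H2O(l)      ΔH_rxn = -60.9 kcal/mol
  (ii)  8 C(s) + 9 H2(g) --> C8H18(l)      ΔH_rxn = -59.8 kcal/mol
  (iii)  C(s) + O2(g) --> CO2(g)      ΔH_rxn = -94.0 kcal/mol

(i) reversed and × 2 (reverse to put HCOOH(l) on the product side; ×2 to match 2 HCOOH(l) in the target): (-2)·(-60.9) = +121.8 kcal/mol
(ii) as written (C8H18(l) already on the product side): -59.8 kcal/mol
(iii) × 2: (2)·(-94.0) = -188.0 kcal/mol
ΔH_rxn = (+121.8) + (-59.8) + (-188.0) = -126.0 kcal/mol

ΔH_rxn = -126.0 kcal/mol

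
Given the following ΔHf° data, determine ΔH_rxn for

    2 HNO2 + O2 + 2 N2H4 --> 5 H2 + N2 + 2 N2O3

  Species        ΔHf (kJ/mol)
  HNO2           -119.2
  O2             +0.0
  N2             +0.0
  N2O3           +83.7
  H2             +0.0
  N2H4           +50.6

Products: 5·(+0.0) + 1·(+0.0) + 2·(+83.7) = +167.4
Reactants: 2·(-119.2) + 1·(+0.0) + 2·(+50.6) = -137.2
ΔH_rxn = (+167.4) − (-137.2) = 304.6 kJ/mol

ΔH_rxn = 304.6 kJ/mol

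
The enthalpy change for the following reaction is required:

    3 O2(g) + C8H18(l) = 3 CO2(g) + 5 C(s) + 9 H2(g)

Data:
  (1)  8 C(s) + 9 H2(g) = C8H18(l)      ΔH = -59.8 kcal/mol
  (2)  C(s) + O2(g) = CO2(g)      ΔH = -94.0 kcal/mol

(1) reversed (C8H18(l) must end up as a reactant): +59.8 kcal/mol
(2) × 3 (×3 to match 3 CO2(g) in the target): (3)·(-94.0) = -282.0 kcal/mol
Since enthalpy is a state function, ΔH = (+59.8) + (-282.0) = -222.2 kcal/mol

ΔH = -222.2 kcal/mol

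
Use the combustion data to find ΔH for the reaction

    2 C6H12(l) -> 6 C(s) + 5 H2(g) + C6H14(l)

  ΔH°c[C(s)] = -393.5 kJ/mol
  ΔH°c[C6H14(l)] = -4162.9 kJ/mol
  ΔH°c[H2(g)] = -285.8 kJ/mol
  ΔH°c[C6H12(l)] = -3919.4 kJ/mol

ΔH = 114.1 kJ/mol

With combustion enthalpies, reactants minus products:
= [2·(-3919.4)] − [6·(-393.5) + 5·(-285.8) + 1·(-4162.9)]
= 114.1 kJ/mol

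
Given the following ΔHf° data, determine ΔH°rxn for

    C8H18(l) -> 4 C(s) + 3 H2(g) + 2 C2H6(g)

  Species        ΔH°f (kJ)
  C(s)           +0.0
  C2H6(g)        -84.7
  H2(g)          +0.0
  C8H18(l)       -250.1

Products: 4·(+0.0) + 3·(+0.0) + 2·(-84.7) = -169.4
Reactants: 1·(-250.1) = -250.1
ΔH°rxn = (-169.4) − (-250.1) = 80.7 kJ

ΔH°rxn = 80.7 kJ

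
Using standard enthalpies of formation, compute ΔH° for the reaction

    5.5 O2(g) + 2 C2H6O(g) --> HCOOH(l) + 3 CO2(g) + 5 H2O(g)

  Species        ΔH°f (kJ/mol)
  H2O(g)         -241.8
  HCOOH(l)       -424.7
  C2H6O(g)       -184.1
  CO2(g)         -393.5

Products: 1·(-424.7) + 3·(-393.5) + 5·(-241.8) = -2814.2
Reactants: 11/2·(+0.0) + 2·(-184.1) = -368.2
ΔH° = (-2814.2) − (-368.2) = -2446.0 kJ/mol

ΔH° = -2446.0 kJ/mol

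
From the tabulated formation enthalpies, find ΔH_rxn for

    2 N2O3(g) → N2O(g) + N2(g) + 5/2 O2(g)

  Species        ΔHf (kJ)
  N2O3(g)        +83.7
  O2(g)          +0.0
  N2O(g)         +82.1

Products: 1·(+82.1) + 1·(+0.0) + 5/2·(+0.0) = +82.1
Reactants: 2·(+83.7) = +167.4
ΔH_rxn = (+82.1) − (+167.4) = -85.3 kJ

ΔH_rxn = -85.3 kJ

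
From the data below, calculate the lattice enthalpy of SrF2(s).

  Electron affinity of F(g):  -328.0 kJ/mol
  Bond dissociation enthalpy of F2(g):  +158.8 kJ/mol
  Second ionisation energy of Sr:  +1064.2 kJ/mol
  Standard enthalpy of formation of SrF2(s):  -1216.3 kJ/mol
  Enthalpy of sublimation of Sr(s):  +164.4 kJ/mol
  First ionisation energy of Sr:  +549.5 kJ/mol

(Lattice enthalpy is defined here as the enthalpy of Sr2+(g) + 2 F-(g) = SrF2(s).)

U = -2497.2 kJ/mol

ΔHf° = 1·ΔHsub + 1·(ΣIE) + 1·D(F2) + 2·EA + U
-1216.3 = 1·(+164.4) + 1·(+1613.7) + 1·(+158.8) + 2·(-328.0) + U
U = -1216.3 − (+1280.9) = -2497.2 kJ/mol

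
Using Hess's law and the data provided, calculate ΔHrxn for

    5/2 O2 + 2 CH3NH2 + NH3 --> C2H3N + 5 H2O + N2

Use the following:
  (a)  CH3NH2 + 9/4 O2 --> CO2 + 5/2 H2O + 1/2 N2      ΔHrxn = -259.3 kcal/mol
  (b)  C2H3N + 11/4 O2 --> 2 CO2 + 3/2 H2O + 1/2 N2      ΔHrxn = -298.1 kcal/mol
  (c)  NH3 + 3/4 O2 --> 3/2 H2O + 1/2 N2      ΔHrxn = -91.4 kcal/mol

ΔHrxn = -311.9 kcal/mol

(a) × 2 (×2 to match 2 CH3NH2 in the target): (2)·(-259.3) = -518.6 kcal/mol
(b) reversed (C2H3N must end up as a product): +298.1 kcal/mol
(c) as written (NH3 already on the reactant side): -91.4 kcal/mol
ΔHrxn = (-518.6) + (+298.1) + (-91.4) = -311.9 kcal/mol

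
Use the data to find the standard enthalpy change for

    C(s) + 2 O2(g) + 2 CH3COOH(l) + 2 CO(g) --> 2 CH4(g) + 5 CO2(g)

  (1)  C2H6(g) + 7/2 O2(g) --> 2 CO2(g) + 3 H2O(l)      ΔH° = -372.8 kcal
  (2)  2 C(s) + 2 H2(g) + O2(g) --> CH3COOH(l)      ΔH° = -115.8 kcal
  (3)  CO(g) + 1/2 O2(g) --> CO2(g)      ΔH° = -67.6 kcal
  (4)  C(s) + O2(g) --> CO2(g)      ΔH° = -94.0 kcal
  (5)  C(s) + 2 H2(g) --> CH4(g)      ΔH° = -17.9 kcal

ΔH° = -221.4 kcal

(1): not needed (H2O(l) appears nowhere else).
(2) reversed and × 2 (CH3COOH(l) must end up as a reactant; scale by 2 for the 2 CH3COOH(l)): (-2)·(-115.8) = +231.6 kcal
(3) × 2 (×2 to match 2 CO(g) in the target): (2)·(-67.6) = -135.2 kcal
(4) × 3: (3)·(-94.0) = -282.0 kcal
(5) × 2 (scale by 2 for the 2 CH4(g)): (2)·(-17.9) = -35.8 kcal
ΔH° = (-2)·(-115.8) + (2)·(-67.6) + (3)·(-94.0) + (2)·(-17.9) = -221.4 kcal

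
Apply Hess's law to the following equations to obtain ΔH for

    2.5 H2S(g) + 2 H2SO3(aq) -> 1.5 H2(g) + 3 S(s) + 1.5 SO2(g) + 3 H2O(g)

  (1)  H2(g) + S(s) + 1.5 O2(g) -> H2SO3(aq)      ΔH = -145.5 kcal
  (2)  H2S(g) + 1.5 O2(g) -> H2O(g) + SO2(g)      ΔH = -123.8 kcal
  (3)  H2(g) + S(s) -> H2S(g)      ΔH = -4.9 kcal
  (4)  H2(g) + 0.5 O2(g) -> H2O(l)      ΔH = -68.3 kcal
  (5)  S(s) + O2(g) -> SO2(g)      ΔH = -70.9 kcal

ΔH = 23.5 kcal

(1) reversed and × 2: (-2)·(-145.5) = +291.0 kcal
(2) × 3: (3)·(-123.8) = -371.4 kcal
(3) × 1/2: (1/2)·(-4.9) = -2.45 kcal
(4): not needed.
(5) reversed and × 3/2: (-3/2)·(-70.9) = +106.35 kcal
Combining the equations, ΔH = (+291.0) + (-371.4) + (-2.45) + (+106.35) = 23.5 kcal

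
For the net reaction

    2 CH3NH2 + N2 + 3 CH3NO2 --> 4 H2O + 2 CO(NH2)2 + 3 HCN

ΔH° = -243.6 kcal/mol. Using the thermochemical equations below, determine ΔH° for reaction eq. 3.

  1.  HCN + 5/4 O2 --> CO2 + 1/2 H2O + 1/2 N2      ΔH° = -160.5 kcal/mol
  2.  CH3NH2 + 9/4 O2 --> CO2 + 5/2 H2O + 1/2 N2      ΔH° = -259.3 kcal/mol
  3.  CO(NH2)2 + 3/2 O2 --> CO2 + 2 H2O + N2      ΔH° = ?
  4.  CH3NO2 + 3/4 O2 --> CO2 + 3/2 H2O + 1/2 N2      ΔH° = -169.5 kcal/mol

ΔH° = -151.0 kcal/mol

eq. 1 reversed and × 3: (-3)·(-160.5) = +481.5 kcal/mol
eq. 2 × 2: (2)·(-259.3) = -518.6 kcal/mol
eq. 3 reversed and × 2: contributes −2·x
eq. 4 × 3: (3)·(-169.5) = -508.5 kcal/mol
-243.6 = (+481.5) + (-518.6) + (-508.5) − 2·x
x = (-243.6 − (-545.6)) / (-2) = -151.0 kcal/mol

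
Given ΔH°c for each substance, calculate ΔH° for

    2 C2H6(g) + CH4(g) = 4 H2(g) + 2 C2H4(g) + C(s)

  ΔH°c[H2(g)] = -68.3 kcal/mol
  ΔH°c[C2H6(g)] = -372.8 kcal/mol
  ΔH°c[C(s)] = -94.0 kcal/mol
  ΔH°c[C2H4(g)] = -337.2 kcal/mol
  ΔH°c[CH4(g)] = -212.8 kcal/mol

ΔH° = 83.2 kcal/mol

Using ΔH = Σ nΔHc°(reactants) − Σ nΔHc°(products):
= [2·(-372.8) + 1·(-212.8)] − [4·(-68.3) + 2·(-337.2) + 1·(-94.0)]
= 83.2 kcal/mol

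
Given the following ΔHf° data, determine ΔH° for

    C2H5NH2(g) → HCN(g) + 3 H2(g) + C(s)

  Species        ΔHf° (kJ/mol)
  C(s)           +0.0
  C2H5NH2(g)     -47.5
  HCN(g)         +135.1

ΔH°rxn = Σ nΔHf°(products) − Σ nΔHf°(reactants).
Products: 1·(+135.1) + 3·(+0.0) + 1·(+0.0) = +135.1
Reactants: 1·(-47.5) = -47.5
ΔH° = (+135.1) − (-47.5) = 182.6 kJ/mol

ΔH° = 182.6 kJ/mol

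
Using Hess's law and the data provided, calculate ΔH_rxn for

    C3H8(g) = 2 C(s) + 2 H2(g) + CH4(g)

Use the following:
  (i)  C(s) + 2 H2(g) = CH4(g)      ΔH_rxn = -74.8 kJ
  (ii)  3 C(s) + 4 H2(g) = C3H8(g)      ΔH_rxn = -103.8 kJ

(i) as written: -74.8 kJ
(ii) reversed: +103.8 kJ
ΔH_rxn = (1)·(-74.8) + (-1)·(-103.8) = 29.0 kJ

ΔH_rxn = 29.0 kJ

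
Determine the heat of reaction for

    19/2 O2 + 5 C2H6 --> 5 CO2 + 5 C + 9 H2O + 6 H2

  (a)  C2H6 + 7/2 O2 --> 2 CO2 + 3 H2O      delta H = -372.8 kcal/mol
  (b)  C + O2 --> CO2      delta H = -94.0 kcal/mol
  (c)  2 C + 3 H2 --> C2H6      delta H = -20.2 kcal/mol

delta H = -984.0 kcal/mol

(a) × 3 (scale by 3 for the 9 H2O): (3)·(-372.8) = -1118.4 kcal/mol
(b) reversed: +94.0 kcal/mol
(c) reversed and × 2 (H2 must end up as a product; ×2 to match 6 H2 in the target): (-2)·(-20.2) = +40.4 kcal/mol
Combining the equations, delta H = (3)·(-372.8) + (-1)·(-94.0) + (-2)·(-20.2) = -984.0 kcal/mol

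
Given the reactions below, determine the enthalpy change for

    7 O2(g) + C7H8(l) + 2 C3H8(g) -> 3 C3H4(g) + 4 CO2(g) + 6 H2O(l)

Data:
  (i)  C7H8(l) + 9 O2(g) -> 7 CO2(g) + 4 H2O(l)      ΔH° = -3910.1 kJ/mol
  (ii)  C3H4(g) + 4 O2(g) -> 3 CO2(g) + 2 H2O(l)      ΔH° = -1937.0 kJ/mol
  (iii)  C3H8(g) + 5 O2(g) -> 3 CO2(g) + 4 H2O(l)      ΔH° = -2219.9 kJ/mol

(i) as written: -3910.1 kJ/mol
(ii) reversed and × 3: (-3)·(-1937.0) = +5811.0 kJ/mol
(iii) × 2: (2)·(-2219.9) = -4439.8 kJ/mol
ΔH° = (-3910.1) + (+5811.0) + (-4439.8) = -2538.9 kJ/mol

ΔH° = -2538.9 kJ/mol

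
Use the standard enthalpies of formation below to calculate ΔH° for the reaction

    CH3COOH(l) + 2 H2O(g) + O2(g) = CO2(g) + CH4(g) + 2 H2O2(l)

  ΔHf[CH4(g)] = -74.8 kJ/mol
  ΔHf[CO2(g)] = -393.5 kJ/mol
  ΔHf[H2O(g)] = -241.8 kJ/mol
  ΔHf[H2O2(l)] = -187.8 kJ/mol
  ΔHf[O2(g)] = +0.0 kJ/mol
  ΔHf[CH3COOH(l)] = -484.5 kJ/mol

ΔH° = 124.2 kJ/mol

ΔH°rxn = Σ nΔHf°(products) − Σ nΔHf°(reactants).
Products: 1·(-393.5) + 1·(-74.8) + 2·(-187.8) = -843.9
Reactants: 1·(-484.5) + 2·(-241.8) + 1·(+0.0) = -968.1
ΔH° = (-843.9) − (-968.1) = 124.2 kJ/mol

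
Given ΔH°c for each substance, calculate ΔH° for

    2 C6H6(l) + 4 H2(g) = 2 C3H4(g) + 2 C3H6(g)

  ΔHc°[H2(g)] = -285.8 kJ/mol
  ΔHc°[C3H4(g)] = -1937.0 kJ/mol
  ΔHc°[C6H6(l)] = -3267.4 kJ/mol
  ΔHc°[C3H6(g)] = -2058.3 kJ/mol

ΔH° = 312.6 kJ/mol

With combustion enthalpies, reactants minus products:
= [2·(-3267.4) + 4·(-285.8)] − [2·(-1937.0) + 2·(-2058.3)]
= 312.6 kJ/mol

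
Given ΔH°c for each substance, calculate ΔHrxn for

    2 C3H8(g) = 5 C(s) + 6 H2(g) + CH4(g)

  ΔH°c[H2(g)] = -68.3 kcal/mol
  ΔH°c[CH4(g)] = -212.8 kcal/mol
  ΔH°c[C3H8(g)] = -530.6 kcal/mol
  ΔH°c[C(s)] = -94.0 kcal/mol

ΔHrxn = 31.4 kcal/mol

With combustion enthalpies, reactants minus products:
= [2·(-530.6)] − [5·(-94.0) + 6·(-68.3) + 1·(-212.8)]
= 31.4 kcal/mol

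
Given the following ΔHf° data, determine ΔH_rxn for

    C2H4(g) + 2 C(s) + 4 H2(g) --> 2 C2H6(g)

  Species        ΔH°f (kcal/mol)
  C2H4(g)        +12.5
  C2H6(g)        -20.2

Products: 2·(-20.2) = -40.4
Reactants: 1·(+12.5) + 2·(+0.0) + 4·(+0.0) = +12.5
ΔH_rxn = (-40.4) − (+12.5) = -52.9 kcal/mol

ΔH_rxn = -52.9 kcal/mol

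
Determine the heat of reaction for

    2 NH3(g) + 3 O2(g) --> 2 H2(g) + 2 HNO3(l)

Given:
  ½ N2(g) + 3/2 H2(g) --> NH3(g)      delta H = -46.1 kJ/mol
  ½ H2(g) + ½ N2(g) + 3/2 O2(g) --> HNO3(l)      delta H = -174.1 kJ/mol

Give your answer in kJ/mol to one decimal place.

delta H = -256.0 kJ/mol

equation 1 reversed and × 2: (-2)·(-46.1) = +92.2 kJ/mol
equation 2 × 2: (2)·(-174.1) = -348.2 kJ/mol
Since enthalpy is a state function, delta H = (+92.2) + (-348.2) = -256.0 kJ/mol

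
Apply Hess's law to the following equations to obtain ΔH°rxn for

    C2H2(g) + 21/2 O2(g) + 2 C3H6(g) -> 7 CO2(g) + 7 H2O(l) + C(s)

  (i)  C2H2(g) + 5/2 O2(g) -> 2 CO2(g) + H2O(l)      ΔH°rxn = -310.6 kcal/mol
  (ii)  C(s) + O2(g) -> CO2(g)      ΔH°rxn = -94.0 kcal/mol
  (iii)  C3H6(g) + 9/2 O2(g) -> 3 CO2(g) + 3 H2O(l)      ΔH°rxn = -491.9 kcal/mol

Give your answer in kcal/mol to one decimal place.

ΔH°rxn = -1200.4 kcal/mol

(i) as written (C2H2(g) already on the reactant side): -310.6 kcal/mol
(ii) reversed (C(s) must end up as a product): +94.0 kcal/mol
(iii) × 2 (scale by 2 for the 2 C3H6(g)): (2)·(-491.9) = -983.8 kcal/mol
ΔH°rxn = (-310.6) + (+94.0) + (-983.8) = -1200.4 kcal/mol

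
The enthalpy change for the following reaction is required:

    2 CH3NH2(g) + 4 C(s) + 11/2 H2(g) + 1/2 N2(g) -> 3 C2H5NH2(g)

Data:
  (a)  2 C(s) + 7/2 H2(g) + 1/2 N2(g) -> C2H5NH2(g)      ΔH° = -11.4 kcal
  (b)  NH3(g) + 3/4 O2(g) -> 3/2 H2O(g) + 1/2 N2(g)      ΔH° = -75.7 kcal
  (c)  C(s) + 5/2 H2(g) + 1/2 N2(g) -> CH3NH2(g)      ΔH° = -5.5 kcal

(a) × 3: (3)·(-11.4) = -34.2 kcal
(b): not needed.
(c) reversed and × 2: (-2)·(-5.5) = +11.0 kcal
By Hess's law, ΔH° = (-34.2) + (+11.0) = -23.2 kcal

ΔH° = -23.2 kcal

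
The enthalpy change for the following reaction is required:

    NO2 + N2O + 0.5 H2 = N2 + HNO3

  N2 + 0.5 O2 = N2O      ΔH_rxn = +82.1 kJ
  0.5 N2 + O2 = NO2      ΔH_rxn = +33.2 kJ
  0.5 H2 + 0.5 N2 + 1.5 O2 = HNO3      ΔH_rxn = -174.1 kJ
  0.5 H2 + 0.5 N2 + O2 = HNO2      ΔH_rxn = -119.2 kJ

ΔH_rxn = -289.4 kJ

equation 1 reversed: -82.1 kJ
equation 2 reversed: -33.2 kJ
equation 3 as written: -174.1 kJ
equation 4: not needed.
Summing the manipulated equations, ΔH_rxn = (-82.1) + (-33.2) + (-174.1) = -289.4 kJ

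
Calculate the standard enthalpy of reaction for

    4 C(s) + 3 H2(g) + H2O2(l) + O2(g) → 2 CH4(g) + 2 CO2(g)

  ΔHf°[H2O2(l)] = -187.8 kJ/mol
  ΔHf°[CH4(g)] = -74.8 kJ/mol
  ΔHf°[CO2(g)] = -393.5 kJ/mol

Products: 2·(-74.8) + 2·(-393.5) = -936.6
Reactants: 4·(+0.0) + 3·(+0.0) + 1·(-187.8) + 1·(+0.0) = -187.8
ΔH_rxn = (-936.6) − (-187.8) = -748.8 kJ/mol

ΔH_rxn = -748.8 kJ/mol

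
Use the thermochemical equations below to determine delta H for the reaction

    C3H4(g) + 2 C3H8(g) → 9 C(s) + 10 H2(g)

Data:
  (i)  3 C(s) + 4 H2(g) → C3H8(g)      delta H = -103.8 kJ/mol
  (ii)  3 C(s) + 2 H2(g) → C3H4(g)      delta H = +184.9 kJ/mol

(i) reversed and × 2 (C3H8(g) must end up as a reactant; scale by 2 for the 2 C3H8(g)): (-2)·(-103.8) = +207.6 kJ/mol
(ii) reversed (reverse to put C3H4(g) on the reactant side): -184.9 kJ/mol
delta H = (-2)·(-103.8) + (-1)·(+184.9) = 22.7 kJ/mol

delta H = 22.7 kJ/mol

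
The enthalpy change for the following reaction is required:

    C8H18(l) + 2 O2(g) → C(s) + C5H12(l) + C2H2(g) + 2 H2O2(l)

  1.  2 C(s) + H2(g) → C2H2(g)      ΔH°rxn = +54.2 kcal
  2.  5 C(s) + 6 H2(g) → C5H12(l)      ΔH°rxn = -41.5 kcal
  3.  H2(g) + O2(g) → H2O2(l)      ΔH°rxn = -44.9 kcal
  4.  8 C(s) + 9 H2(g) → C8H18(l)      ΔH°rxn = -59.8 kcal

eq. 1 as written: +54.2 kcal
eq. 2 as written: -41.5 kcal
eq. 3 × 2: (2)·(-44.9) = -89.8 kcal
eq. 4 reversed: +59.8 kcal
ΔH°rxn = (1)·(+54.2) + (1)·(-41.5) + (2)·(-44.9) + (-1)·(-59.8) = -17.3 kcal

ΔH°rxn = -17.3 kcal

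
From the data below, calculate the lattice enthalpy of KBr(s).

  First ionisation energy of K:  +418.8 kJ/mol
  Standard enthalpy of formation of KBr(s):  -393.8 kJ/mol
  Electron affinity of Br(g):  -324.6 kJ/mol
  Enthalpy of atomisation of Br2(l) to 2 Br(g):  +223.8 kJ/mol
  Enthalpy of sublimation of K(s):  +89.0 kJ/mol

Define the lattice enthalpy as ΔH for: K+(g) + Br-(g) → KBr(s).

U = -688.9 kJ/mol

ΔHf° = 1·ΔHsub + 1·(ΣIE) + 1/2·D(Br2) + 1·EA + U
-393.8 = 1·(+89.0) + 1·(+418.8) + 1/2·(+223.8) + 1·(-324.6) + U
U = -393.8 − (+295.1) = -688.9 kJ/mol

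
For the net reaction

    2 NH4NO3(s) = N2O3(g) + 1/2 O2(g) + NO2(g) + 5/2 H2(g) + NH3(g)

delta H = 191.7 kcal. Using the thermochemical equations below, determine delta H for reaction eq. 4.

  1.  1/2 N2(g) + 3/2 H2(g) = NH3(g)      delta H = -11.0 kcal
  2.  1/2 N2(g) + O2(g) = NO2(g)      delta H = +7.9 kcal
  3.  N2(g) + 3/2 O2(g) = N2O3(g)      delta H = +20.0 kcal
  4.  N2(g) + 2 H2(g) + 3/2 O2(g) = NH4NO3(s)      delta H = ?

delta H = -87.4 kcal

eq. 1 as written: -11.0 kcal
eq. 2 as written: +7.9 kcal
eq. 3 as written: +20.0 kcal
eq. 4 reversed and × 2: contributes −2·x
+191.7 = (-11.0) + (+7.9) + (+20.0) − 2·x
x = (+191.7 − (+16.9)) / (-2) = -87.4 kcal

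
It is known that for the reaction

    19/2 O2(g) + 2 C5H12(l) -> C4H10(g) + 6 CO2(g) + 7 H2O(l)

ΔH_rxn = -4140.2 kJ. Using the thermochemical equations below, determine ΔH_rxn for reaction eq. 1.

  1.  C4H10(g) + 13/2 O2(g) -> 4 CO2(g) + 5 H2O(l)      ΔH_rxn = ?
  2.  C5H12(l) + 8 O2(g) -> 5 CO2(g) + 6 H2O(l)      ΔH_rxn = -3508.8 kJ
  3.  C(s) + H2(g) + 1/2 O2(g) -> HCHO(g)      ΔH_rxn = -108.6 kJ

eq. 1 reversed (reverse to put C4H10(g) on the product side): contributes −x
eq. 2 × 2 (scale by 2 for the 2 C5H12(l)): (2)·(-3508.8) = -7017.6 kJ
eq. 3: not needed (HCHO(g) appears nowhere else).
-4140.2 = (-7017.6) − x
x = (-4140.2 − (-7017.6)) / (-1) = -2877.4 kJ

ΔH_rxn = -2877.4 kJ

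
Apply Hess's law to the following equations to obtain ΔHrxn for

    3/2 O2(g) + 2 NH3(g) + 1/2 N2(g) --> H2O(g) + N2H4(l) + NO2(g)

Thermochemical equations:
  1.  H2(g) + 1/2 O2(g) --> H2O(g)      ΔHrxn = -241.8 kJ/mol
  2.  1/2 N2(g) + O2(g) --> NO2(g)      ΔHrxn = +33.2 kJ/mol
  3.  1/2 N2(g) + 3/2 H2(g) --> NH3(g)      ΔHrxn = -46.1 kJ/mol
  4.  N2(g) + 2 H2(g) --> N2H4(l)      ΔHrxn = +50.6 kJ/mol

eq. 1 as written (H2O(g) already on the product side): -241.8 kJ/mol
eq. 2 as written (NO2(g) already on the product side): +33.2 kJ/mol
eq. 3 reversed and × 2 (reverse to put NH3(g) on the reactant side; scale by 2 for the 2 NH3(g)): (-2)·(-46.1) = +92.2 kJ/mol
eq. 4 as written (N2H4(l) already on the product side): +50.6 kJ/mol
By Hess's law, ΔHrxn = (1)·(-241.8) + (1)·(+33.2) + (-2)·(-46.1) + (1)·(+50.6) = -65.8 kJ/mol

ΔHrxn = -65.8 kJ/mol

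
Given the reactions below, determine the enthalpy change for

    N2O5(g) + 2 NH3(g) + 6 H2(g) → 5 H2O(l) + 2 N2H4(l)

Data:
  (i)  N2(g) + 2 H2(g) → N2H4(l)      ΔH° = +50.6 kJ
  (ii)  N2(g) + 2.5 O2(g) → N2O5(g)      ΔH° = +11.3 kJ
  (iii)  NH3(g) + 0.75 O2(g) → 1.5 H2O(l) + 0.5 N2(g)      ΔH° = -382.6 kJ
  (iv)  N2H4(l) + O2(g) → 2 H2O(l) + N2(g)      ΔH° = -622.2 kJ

ΔH° = -1246.9 kJ

(i) × 3 (scale by 3 for the 6 H2(g)): (3)·(+50.6) = +151.8 kJ
(ii) reversed (N2O5(g) must end up as a reactant): -11.3 kJ
(iii) × 2 (scale by 2 for the 2 NH3(g)): (2)·(-382.6) = -765.2 kJ
(iv) as written: -622.2 kJ
By Hess's law, ΔH° = (+151.8) + (-11.3) + (-765.2) + (-622.2) = -1246.9 kJ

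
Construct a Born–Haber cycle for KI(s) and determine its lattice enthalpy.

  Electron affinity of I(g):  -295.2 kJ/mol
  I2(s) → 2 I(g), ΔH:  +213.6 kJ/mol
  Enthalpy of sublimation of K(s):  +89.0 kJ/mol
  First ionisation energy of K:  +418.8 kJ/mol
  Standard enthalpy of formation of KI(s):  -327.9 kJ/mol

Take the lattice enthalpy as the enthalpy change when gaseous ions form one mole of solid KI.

U = -647.3 kJ/mol

ΔHf° = 1·ΔHsub + 1·(ΣIE) + 1/2·D(I2) + 1·EA + U
-327.9 = 1·(+89.0) + 1·(+418.8) + 1/2·(+213.6) + 1·(-295.2) + U
U = -327.9 − (+319.4) = -647.3 kJ/mol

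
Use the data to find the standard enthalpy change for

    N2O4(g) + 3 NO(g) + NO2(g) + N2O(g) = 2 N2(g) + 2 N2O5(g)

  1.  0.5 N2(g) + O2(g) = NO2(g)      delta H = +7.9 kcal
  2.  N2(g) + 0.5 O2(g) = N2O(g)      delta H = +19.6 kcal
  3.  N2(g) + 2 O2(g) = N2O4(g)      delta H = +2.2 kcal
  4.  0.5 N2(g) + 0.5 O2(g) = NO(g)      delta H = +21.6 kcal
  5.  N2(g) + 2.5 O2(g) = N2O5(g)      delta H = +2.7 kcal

eq. 1 reversed (NO2(g) must end up as a reactant): -7.9 kcal
eq. 2 reversed (reverse to put N2O(g) on the reactant side): -19.6 kcal
eq. 3 reversed (reverse to put N2O4(g) on the reactant side): -2.2 kcal
eq. 4 reversed and × 3 (reverse to put NO(g) on the reactant side; ×3 to match 3 NO(g) in the target): (-3)·(+21.6) = -64.8 kcal
eq. 5 × 2 (scale by 2 for the 2 N2O5(g)): (2)·(+2.7) = +5.4 kcal
delta H = (-1)·(+7.9) + (-1)·(+19.6) + (-1)·(+2.2) + (-3)·(+21.6) + (2)·(+2.7) = -89.1 kcal

delta H = -89.1 kcal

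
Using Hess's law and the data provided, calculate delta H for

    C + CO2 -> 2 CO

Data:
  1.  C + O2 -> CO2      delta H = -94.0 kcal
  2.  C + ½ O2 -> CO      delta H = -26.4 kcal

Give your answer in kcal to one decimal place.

delta H = 41.2 kcal

eq. 1 reversed (reverse to put CO2 on the reactant side): +94.0 kcal
eq. 2 × 2 (scale by 2 for the 2 CO): (2)·(-26.4) = -52.8 kcal
Combining the equations, delta H = (+94.0) + (-52.8) = 41.2 kcal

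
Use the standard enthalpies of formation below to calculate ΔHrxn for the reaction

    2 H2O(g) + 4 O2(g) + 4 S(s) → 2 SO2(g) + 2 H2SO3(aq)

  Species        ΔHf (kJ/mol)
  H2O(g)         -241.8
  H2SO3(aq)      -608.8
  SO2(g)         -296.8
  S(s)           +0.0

Products: 2·(-296.8) + 2·(-608.8) = -1811.2
Reactants: 2·(-241.8) + 4·(+0.0) + 4·(+0.0) = -483.6
ΔHrxn = (-1811.2) − (-483.6) = -1327.6 kJ/mol

ΔHrxn = -1327.6 kJ/mol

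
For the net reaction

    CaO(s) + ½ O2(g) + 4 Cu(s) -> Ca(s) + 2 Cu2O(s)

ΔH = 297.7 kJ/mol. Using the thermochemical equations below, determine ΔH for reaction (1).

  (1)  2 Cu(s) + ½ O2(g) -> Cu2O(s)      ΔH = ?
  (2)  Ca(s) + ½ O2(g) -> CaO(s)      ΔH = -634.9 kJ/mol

(1) × 2: contributes 2·x
(2) reversed: +634.9 kJ/mol
+297.7 = (+634.9) + 2·x
x = (+297.7 − (+634.9)) / (2) = -168.6 kJ/mol

ΔH = -168.6 kJ/mol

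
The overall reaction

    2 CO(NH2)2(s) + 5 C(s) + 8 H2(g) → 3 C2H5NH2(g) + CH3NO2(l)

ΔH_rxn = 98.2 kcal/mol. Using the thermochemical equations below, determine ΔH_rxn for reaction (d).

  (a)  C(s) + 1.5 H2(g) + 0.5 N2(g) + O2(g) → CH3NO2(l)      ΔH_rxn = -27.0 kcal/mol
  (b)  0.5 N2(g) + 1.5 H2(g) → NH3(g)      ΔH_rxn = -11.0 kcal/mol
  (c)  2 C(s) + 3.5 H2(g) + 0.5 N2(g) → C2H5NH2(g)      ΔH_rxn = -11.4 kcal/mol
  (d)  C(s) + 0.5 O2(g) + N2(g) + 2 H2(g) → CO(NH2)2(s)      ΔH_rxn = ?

(a) as written: -27.0 kcal/mol
(b): not needed.
(c) × 3: (3)·(-11.4) = -34.2 kcal/mol
(d) reversed and × 2: contributes −2·x
+98.2 = (-27.0) + (-34.2) − 2·x
x = (+98.2 − (-61.2)) / (-2) = -79.7 kcal/mol

ΔH_rxn = -79.7 kcal/mol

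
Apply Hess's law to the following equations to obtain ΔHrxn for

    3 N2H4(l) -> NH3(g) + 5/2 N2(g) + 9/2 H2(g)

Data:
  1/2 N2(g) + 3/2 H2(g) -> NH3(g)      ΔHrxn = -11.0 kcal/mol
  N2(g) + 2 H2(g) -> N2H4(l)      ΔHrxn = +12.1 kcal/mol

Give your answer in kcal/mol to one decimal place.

ΔHrxn = -47.3 kcal/mol

equation 1 as written: -11.0 kcal/mol
equation 2 reversed and × 3: (-3)·(+12.1) = -36.3 kcal/mol
Combining the equations, ΔHrxn = (1)·(-11.0) + (-3)·(+12.1) = -47.3 kcal/mol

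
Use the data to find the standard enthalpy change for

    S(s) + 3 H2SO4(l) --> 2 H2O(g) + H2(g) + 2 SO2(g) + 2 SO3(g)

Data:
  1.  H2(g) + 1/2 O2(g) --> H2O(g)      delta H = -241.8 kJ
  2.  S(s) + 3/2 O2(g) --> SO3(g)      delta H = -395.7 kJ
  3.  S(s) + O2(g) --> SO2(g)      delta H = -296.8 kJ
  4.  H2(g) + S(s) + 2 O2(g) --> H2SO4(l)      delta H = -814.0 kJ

delta H = 573.4 kJ

eq. 1 × 2: (2)·(-241.8) = -483.6 kJ
eq. 2 × 2: (2)·(-395.7) = -791.4 kJ
eq. 3 × 2: (2)·(-296.8) = -593.6 kJ
eq. 4 reversed and × 3: (-3)·(-814.0) = +2442.0 kJ
Since enthalpy is a state function, delta H = (-483.6) + (-791.4) + (-593.6) + (+2442.0) = 573.4 kJ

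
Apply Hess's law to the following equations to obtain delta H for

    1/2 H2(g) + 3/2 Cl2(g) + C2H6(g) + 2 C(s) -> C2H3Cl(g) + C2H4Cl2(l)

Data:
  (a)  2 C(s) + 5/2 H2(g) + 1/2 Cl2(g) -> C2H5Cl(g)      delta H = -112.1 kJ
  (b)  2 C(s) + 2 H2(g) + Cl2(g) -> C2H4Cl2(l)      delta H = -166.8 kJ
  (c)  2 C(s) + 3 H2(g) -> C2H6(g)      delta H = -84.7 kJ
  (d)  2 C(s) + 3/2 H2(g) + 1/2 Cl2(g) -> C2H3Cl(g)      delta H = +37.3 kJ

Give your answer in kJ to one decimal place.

delta H = -44.8 kJ

(a): not needed.
(b) as written: -166.8 kJ
(c) reversed: +84.7 kJ
(d) as written: +37.3 kJ
delta H = (-166.8) + (+84.7) + (+37.3) = -44.8 kJ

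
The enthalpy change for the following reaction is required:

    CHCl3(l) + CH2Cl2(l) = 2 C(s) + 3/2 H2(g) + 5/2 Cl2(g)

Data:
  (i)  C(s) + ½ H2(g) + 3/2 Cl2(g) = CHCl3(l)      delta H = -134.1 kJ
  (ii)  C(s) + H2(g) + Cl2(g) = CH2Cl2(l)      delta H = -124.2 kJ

(i) reversed (reverse to put CHCl3(l) on the reactant side): +134.1 kJ
(ii) reversed (reverse to put CH2Cl2(l) on the reactant side): +124.2 kJ
delta H = (-1)·(-134.1) + (-1)·(-124.2) = 258.3 kJ

delta H = 258.3 kJ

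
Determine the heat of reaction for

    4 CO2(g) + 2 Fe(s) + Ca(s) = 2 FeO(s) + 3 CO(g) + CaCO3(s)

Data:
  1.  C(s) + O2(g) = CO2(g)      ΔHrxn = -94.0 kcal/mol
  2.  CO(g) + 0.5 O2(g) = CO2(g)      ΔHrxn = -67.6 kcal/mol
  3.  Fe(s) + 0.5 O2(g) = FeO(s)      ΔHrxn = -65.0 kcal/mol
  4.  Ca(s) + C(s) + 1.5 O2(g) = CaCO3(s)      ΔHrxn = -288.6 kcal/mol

ΔHrxn = -121.8 kcal/mol

eq. 1 reversed: +94.0 kcal/mol
eq. 2 reversed and × 3 (CO(g) must end up as a product; ×3 to match 3 CO(g) in the target): (-3)·(-67.6) = +202.8 kcal/mol
eq. 3 × 2 (×2 to match 2 FeO(s) in the target): (2)·(-65.0) = -130.0 kcal/mol
eq. 4 as written (CaCO3(s) already on the product side): -288.6 kcal/mol
ΔHrxn = (+94.0) + (+202.8) + (-130.0) + (-288.6) = -121.8 kcal/mol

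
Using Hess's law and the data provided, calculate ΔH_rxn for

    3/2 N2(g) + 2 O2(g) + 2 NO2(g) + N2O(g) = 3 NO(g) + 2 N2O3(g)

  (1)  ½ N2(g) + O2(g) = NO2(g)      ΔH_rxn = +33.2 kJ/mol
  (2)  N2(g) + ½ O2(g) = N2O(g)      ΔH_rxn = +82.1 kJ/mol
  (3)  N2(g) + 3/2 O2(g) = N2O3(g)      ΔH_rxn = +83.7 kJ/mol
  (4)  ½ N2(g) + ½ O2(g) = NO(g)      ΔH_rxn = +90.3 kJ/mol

ΔH_rxn = 289.8 kJ/mol

(1) reversed and × 2 (reverse to put NO2(g) on the reactant side; scale by 2 for the 2 NO2(g)): (-2)·(+33.2) = -66.4 kJ/mol
(2) reversed (N2O(g) must end up as a reactant): -82.1 kJ/mol
(3) × 2 (×2 to match 2 N2O3(g) in the target): (2)·(+83.7) = +167.4 kJ/mol
(4) × 3 (×3 to match 3 NO(g) in the target): (3)·(+90.3) = +270.9 kJ/mol
ΔH_rxn = (-2)·(+33.2) + (-1)·(+82.1) + (2)·(+83.7) + (3)·(+90.3) = 289.8 kJ/mol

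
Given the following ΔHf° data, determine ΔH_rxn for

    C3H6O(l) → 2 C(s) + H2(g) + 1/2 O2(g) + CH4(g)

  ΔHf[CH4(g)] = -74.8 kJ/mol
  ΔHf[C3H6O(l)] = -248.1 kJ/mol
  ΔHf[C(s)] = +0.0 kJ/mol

ΔH°rxn = Σ nΔHf°(products) − Σ nΔHf°(reactants).
Products: 2·(+0.0) + 1·(+0.0) + 1/2·(+0.0) + 1·(-74.8) = -74.8
Reactants: 1·(-248.1) = -248.1
ΔH_rxn = (-74.8) − (-248.1) = 173.3 kJ/mol

ΔH_rxn = 173.3 kJ/mol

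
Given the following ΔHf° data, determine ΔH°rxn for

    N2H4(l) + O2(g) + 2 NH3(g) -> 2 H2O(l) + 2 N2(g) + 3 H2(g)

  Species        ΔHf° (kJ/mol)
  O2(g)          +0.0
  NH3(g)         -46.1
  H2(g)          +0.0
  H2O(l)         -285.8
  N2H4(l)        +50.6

Products: 2·(-285.8) + 2·(+0.0) + 3·(+0.0) = -571.6
Reactants: 1·(+50.6) + 1·(+0.0) + 2·(-46.1) = -41.6
ΔH°rxn = (-571.6) − (-41.6) = -530.0 kJ/mol

ΔH°rxn = -530.0 kJ/mol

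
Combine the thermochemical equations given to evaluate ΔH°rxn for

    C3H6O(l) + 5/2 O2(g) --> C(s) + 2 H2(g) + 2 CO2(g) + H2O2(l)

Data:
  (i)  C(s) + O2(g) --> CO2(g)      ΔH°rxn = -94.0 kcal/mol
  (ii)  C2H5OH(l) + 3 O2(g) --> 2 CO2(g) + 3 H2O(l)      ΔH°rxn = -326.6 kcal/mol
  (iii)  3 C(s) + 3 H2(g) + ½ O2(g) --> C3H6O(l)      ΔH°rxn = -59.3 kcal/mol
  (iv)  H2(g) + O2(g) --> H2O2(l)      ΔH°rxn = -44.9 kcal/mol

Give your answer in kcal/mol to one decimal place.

(i) × 2: (2)·(-94.0) = -188.0 kcal/mol
(ii): not needed (H2O(l) appears nowhere else).
(iii) reversed (reverse to put C3H6O(l) on the reactant side): +59.3 kcal/mol
(iv) as written (H2O2(l) already on the product side): -44.9 kcal/mol
Combining the equations, ΔH°rxn = (-188.0) + (+59.3) + (-44.9) = -173.6 kcal/mol

ΔH°rxn = -173.6 kcal/mol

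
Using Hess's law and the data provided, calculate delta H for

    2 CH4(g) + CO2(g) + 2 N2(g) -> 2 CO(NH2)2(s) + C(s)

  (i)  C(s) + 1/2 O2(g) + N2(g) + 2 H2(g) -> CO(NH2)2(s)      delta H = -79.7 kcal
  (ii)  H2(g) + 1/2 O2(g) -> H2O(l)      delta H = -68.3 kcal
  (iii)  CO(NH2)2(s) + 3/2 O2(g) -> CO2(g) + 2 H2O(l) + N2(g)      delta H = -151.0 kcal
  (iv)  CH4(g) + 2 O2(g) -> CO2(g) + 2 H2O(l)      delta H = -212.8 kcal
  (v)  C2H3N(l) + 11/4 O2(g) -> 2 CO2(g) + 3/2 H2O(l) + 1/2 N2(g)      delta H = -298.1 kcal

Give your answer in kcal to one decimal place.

delta H = -29.5 kcal

(i) reversed (C(s) must end up as a product): +79.7 kcal
(ii) × 2: (2)·(-68.3) = -136.6 kcal
(iii) reversed and × 3: (-3)·(-151.0) = +453.0 kcal
(iv) × 2 (scale by 2 for the 2 CH4(g)): (2)·(-212.8) = -425.6 kcal
(v): not needed (C2H3N(l) appears nowhere else).
delta H = (+79.7) + (-136.6) + (+453.0) + (-425.6) = -29.5 kcal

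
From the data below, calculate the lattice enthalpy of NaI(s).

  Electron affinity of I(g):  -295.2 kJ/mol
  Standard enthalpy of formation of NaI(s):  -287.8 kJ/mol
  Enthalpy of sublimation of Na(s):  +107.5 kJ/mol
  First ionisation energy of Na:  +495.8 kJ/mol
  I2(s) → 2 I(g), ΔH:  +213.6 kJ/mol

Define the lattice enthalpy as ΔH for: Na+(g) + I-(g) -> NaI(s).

U = -702.7 kJ/mol

ΔHf° = 1·ΔHsub + 1·(ΣIE) + 1/2·D(I2) + 1·EA + U
-287.8 = 1·(+107.5) + 1·(+495.8) + 1/2·(+213.6) + 1·(-295.2) + U
U = -287.8 − (+414.9) = -702.7 kJ/mol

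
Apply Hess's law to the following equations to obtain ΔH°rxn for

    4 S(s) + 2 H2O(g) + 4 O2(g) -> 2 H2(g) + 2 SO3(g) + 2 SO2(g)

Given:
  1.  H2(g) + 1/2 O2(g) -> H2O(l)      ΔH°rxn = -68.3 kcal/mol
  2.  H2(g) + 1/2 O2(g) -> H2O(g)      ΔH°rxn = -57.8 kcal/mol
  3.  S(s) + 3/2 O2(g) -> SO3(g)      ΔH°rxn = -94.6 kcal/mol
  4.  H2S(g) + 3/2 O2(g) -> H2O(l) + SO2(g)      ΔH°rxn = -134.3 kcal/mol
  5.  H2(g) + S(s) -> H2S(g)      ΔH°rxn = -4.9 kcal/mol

ΔH°rxn = -215.4 kcal/mol

eq. 1 reversed and × 2: (-2)·(-68.3) = +136.6 kcal/mol
eq. 2 reversed and × 2: (-2)·(-57.8) = +115.6 kcal/mol
eq. 3 × 2: (2)·(-94.6) = -189.2 kcal/mol
eq. 4 × 2: (2)·(-134.3) = -268.6 kcal/mol
eq. 5 × 2: (2)·(-4.9) = -9.8 kcal/mol
Since enthalpy is a state function, ΔH°rxn = (+136.6) + (+115.6) + (-189.2) + (-268.6) + (-9.8) = -215.4 kcal/mol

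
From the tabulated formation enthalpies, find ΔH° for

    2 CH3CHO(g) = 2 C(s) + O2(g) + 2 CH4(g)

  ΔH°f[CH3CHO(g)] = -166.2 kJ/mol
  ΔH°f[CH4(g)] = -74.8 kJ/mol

ΔH° = 182.8 kJ/mol

Products: 2·(+0.0) + 1·(+0.0) + 2·(-74.8) = -149.6
Reactants: 2·(-166.2) = -332.4
ΔH° = (-149.6) − (-332.4) = 182.8 kJ/mol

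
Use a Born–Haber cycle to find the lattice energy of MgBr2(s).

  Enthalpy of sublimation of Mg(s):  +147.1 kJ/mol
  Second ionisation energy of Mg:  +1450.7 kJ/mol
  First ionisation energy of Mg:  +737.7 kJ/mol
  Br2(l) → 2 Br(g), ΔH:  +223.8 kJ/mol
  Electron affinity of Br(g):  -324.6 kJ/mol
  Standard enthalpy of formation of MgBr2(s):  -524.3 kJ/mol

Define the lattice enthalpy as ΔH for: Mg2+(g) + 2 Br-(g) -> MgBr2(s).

U = -2434.4 kJ/mol

ΔHf° = 1·ΔHsub + 1·(ΣIE) + 1·D(Br2) + 2·EA + U
-524.3 = 1·(+147.1) + 1·(+2188.4) + 1·(+223.8) + 2·(-324.6) + U
U = -524.3 − (+1910.1) = -2434.4 kJ/mol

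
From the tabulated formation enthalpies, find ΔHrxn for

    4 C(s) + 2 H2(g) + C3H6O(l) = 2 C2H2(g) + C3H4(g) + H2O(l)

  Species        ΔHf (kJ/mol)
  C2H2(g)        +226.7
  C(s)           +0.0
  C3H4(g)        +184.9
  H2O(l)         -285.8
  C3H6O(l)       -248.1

ΔH°rxn = Σ nΔHf°(products) − Σ nΔHf°(reactants).
Products: 2·(+226.7) + 1·(+184.9) + 1·(-285.8) = +352.5
Reactants: 4·(+0.0) + 2·(+0.0) + 1·(-248.1) = -248.1
ΔHrxn = (+352.5) − (-248.1) = 600.6 kJ/mol

ΔHrxn = 600.6 kJ/mol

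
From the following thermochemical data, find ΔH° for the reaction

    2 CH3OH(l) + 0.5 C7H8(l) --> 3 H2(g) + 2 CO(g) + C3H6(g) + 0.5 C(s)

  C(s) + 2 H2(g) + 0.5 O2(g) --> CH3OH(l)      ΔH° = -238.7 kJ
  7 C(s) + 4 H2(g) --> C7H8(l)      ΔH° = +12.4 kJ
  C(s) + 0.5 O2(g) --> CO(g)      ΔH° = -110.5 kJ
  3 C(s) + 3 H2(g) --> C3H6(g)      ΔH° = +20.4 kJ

ΔH° = 270.6 kJ

equation 1 reversed and × 2: (-2)·(-238.7) = +477.4 kJ
equation 2 reversed and × 1/2: (-1/2)·(+12.4) = -6.2 kJ
equation 3 × 2: (2)·(-110.5) = -221.0 kJ
equation 4 as written: +20.4 kJ
Summing the manipulated equations, ΔH° = (-2)·(-238.7) + (-1/2)·(+12.4) + (2)·(-110.5) + (1)·(+20.4) = 270.6 kJ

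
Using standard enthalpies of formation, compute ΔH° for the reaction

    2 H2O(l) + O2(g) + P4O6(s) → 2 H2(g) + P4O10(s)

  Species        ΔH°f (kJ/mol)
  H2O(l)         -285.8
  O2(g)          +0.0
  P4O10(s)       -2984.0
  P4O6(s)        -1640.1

ΔH° = -772.3 kJ/mol

ΔH°rxn = Σ nΔHf°(products) − Σ nΔHf°(reactants).
Products: 2·(+0.0) + 1·(-2984.0) = -2984.0
Reactants: 2·(-285.8) + 1·(+0.0) + 1·(-1640.1) = -2211.7
ΔH° = (-2984.0) − (-2211.7) = -772.3 kJ/mol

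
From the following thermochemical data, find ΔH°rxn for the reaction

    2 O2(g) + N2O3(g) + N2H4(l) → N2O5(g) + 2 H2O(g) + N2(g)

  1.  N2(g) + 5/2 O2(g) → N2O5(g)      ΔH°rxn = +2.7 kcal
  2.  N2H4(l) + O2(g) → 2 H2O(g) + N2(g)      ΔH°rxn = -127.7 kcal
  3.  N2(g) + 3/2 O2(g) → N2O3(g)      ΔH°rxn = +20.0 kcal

ΔH°rxn = -145.0 kcal

eq. 1 as written: +2.7 kcal
eq. 2 as written: -127.7 kcal
eq. 3 reversed: -20.0 kcal
Summing the manipulated equations, ΔH°rxn = (+2.7) + (-127.7) + (-20.0) = -145.0 kcal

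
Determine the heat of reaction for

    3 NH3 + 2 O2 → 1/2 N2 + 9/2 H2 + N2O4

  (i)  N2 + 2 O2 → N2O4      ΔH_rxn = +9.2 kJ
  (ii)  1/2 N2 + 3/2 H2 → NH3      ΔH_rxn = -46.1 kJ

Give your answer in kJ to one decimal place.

ΔH_rxn = 147.5 kJ

(i) as written (N2O4 already on the product side): +9.2 kJ
(ii) reversed and × 3 (NH3 must end up as a reactant; scale by 3 for the 3 NH3): (-3)·(-46.1) = +138.3 kJ
By Hess's law, ΔH_rxn = (1)·(+9.2) + (-3)·(-46.1) = 147.5 kJ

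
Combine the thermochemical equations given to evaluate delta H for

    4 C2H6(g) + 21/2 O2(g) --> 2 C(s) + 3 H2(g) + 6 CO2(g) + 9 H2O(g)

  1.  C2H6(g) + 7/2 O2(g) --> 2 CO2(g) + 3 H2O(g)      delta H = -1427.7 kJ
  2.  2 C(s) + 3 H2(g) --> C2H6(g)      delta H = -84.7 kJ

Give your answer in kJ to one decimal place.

eq. 1 × 3 (scale by 3 for the 6 CO2(g)): (3)·(-1427.7) = -4283.1 kJ
eq. 2 reversed (C(s) must end up as a product): +84.7 kJ
By Hess's law, delta H = (3)·(-1427.7) + (-1)·(-84.7) = -4198.4 kJ

delta H = -4198.4 kJ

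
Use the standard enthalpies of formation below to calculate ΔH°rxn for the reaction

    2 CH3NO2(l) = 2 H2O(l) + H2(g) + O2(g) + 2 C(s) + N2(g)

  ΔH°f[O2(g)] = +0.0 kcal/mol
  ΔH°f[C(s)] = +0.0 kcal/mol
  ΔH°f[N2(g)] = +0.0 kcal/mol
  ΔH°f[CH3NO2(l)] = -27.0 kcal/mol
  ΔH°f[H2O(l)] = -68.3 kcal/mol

ΔH°rxn = -82.6 kcal/mol

Products: 2·(-68.3) + 1·(+0.0) + 1·(+0.0) + 2·(+0.0) + 1·(+0.0) = -136.6
Reactants: 2·(-27.0) = -54.0
ΔH°rxn = (-136.6) − (-54.0) = -82.6 kcal/mol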